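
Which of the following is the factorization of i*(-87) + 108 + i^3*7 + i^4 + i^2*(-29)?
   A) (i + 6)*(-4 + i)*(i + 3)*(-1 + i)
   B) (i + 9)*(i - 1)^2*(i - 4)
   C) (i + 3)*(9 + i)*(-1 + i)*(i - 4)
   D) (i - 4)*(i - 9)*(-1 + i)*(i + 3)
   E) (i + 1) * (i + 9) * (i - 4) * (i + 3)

We need to factor i*(-87) + 108 + i^3*7 + i^4 + i^2*(-29).
The factored form is (i + 3)*(9 + i)*(-1 + i)*(i - 4).
C) (i + 3)*(9 + i)*(-1 + i)*(i - 4)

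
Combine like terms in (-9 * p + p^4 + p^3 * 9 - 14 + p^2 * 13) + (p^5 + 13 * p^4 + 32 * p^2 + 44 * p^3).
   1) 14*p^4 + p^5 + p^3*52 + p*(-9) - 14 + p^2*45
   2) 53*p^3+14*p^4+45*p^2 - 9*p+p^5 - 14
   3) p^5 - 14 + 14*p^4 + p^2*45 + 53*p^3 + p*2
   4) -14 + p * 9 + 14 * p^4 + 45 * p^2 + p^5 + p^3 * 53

Adding the polynomials and combining like terms:
(-9*p + p^4 + p^3*9 - 14 + p^2*13) + (p^5 + 13*p^4 + 32*p^2 + 44*p^3)
= 53*p^3+14*p^4+45*p^2 - 9*p+p^5 - 14
2) 53*p^3+14*p^4+45*p^2 - 9*p+p^5 - 14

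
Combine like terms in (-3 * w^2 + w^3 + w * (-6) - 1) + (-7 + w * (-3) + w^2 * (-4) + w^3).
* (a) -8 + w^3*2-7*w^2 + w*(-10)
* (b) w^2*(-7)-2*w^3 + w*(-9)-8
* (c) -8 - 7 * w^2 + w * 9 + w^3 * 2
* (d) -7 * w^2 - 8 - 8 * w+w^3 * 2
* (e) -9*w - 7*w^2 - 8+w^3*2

Adding the polynomials and combining like terms:
(-3*w^2 + w^3 + w*(-6) - 1) + (-7 + w*(-3) + w^2*(-4) + w^3)
= -9*w - 7*w^2 - 8+w^3*2
e) -9*w - 7*w^2 - 8+w^3*2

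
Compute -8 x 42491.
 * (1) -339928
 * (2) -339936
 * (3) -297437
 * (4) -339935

-8 * 42491 = -339928
1) -339928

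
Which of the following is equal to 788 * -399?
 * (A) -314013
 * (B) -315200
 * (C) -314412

788 * -399 = -314412
C) -314412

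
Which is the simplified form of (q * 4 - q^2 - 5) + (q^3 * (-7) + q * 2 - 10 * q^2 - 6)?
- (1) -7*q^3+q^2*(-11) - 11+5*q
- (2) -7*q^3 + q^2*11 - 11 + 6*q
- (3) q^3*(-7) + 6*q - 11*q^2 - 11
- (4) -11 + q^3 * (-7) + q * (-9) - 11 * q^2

Adding the polynomials and combining like terms:
(q*4 - q^2 - 5) + (q^3*(-7) + q*2 - 10*q^2 - 6)
= q^3*(-7) + 6*q - 11*q^2 - 11
3) q^3*(-7) + 6*q - 11*q^2 - 11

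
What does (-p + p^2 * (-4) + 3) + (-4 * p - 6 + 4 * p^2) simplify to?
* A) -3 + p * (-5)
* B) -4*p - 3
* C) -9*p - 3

Adding the polynomials and combining like terms:
(-p + p^2*(-4) + 3) + (-4*p - 6 + 4*p^2)
= -3 + p * (-5)
A) -3 + p * (-5)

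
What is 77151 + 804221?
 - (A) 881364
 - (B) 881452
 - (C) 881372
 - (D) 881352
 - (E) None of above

77151 + 804221 = 881372
C) 881372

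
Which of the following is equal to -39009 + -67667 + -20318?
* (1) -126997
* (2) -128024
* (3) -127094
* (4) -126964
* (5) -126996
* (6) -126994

First: -39009 + -67667 = -106676
Then: -106676 + -20318 = -126994
6) -126994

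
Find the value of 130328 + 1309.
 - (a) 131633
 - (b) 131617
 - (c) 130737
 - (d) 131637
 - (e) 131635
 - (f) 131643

130328 + 1309 = 131637
d) 131637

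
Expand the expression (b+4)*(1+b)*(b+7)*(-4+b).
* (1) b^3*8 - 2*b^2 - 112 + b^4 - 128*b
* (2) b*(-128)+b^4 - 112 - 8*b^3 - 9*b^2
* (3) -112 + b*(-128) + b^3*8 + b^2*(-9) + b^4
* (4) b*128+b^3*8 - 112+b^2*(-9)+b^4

Expanding (b+4)*(1+b)*(b+7)*(-4+b):
= -112 + b*(-128) + b^3*8 + b^2*(-9) + b^4
3) -112 + b*(-128) + b^3*8 + b^2*(-9) + b^4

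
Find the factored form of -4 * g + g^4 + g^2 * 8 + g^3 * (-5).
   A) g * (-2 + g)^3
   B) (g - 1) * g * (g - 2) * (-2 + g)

We need to factor -4 * g + g^4 + g^2 * 8 + g^3 * (-5).
The factored form is (g - 1) * g * (g - 2) * (-2 + g).
B) (g - 1) * g * (g - 2) * (-2 + g)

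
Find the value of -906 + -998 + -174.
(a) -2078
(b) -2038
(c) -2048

First: -906 + -998 = -1904
Then: -1904 + -174 = -2078
a) -2078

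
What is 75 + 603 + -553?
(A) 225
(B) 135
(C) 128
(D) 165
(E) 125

First: 75 + 603 = 678
Then: 678 + -553 = 125
E) 125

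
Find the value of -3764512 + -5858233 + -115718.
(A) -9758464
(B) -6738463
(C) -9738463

First: -3764512 + -5858233 = -9622745
Then: -9622745 + -115718 = -9738463
C) -9738463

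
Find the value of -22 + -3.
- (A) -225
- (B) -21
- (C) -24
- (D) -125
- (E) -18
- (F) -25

-22 + -3 = -25
F) -25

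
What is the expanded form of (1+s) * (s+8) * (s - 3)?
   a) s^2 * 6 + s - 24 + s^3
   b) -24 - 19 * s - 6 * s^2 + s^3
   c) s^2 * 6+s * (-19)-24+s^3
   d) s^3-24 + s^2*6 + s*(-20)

Expanding (1+s) * (s+8) * (s - 3):
= s^2 * 6+s * (-19)-24+s^3
c) s^2 * 6+s * (-19)-24+s^3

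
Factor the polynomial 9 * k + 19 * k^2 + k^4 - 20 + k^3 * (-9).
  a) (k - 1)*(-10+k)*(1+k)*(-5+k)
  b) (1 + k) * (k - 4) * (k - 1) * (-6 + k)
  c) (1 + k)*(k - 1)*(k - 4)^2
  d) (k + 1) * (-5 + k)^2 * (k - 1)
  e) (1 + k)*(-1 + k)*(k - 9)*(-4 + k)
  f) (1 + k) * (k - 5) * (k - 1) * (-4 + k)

We need to factor 9 * k + 19 * k^2 + k^4 - 20 + k^3 * (-9).
The factored form is (1 + k) * (k - 5) * (k - 1) * (-4 + k).
f) (1 + k) * (k - 5) * (k - 1) * (-4 + k)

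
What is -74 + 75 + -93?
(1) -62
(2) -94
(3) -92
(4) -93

First: -74 + 75 = 1
Then: 1 + -93 = -92
3) -92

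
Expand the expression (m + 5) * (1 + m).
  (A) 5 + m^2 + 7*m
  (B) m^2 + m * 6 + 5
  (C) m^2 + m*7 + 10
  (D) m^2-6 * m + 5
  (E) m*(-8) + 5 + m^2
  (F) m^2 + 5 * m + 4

Expanding (m + 5) * (1 + m):
= m^2 + m * 6 + 5
B) m^2 + m * 6 + 5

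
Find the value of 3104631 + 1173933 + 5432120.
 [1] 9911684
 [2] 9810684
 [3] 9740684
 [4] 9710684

First: 3104631 + 1173933 = 4278564
Then: 4278564 + 5432120 = 9710684
4) 9710684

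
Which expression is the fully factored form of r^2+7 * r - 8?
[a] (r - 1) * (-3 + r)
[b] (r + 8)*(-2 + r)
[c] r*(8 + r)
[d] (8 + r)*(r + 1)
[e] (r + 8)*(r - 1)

We need to factor r^2+7 * r - 8.
The factored form is (r + 8)*(r - 1).
e) (r + 8)*(r - 1)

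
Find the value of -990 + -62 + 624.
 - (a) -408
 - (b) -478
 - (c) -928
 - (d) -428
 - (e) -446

First: -990 + -62 = -1052
Then: -1052 + 624 = -428
d) -428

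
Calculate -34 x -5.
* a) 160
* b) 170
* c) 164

-34 * -5 = 170
b) 170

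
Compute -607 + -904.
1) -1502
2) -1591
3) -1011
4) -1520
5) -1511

-607 + -904 = -1511
5) -1511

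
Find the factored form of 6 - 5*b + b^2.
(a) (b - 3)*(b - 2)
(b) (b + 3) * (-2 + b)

We need to factor 6 - 5*b + b^2.
The factored form is (b - 3)*(b - 2).
a) (b - 3)*(b - 2)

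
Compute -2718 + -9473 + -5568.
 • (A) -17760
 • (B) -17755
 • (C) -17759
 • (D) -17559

First: -2718 + -9473 = -12191
Then: -12191 + -5568 = -17759
C) -17759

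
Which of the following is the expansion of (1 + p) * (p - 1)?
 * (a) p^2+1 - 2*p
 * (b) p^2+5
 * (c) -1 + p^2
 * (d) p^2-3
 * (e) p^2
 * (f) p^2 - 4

Expanding (1 + p) * (p - 1):
= -1 + p^2
c) -1 + p^2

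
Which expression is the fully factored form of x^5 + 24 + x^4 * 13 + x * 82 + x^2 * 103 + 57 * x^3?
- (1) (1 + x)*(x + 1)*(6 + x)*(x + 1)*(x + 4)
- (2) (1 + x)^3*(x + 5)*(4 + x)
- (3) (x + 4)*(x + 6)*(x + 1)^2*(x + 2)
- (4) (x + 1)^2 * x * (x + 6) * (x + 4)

We need to factor x^5 + 24 + x^4 * 13 + x * 82 + x^2 * 103 + 57 * x^3.
The factored form is (1 + x)*(x + 1)*(6 + x)*(x + 1)*(x + 4).
1) (1 + x)*(x + 1)*(6 + x)*(x + 1)*(x + 4)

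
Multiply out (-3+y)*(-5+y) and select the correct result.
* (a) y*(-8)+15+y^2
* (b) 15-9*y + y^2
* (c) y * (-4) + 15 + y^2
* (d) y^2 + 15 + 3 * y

Expanding (-3+y)*(-5+y):
= y*(-8)+15+y^2
a) y*(-8)+15+y^2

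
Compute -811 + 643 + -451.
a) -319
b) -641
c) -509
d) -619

First: -811 + 643 = -168
Then: -168 + -451 = -619
d) -619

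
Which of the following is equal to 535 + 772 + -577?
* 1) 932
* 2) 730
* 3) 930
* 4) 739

First: 535 + 772 = 1307
Then: 1307 + -577 = 730
2) 730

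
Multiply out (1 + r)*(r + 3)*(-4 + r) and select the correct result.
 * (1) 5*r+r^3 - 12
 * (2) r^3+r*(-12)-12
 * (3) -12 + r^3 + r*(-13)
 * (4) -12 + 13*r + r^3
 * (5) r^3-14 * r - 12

Expanding (1 + r)*(r + 3)*(-4 + r):
= -12 + r^3 + r*(-13)
3) -12 + r^3 + r*(-13)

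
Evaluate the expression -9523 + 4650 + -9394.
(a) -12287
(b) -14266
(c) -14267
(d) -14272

First: -9523 + 4650 = -4873
Then: -4873 + -9394 = -14267
c) -14267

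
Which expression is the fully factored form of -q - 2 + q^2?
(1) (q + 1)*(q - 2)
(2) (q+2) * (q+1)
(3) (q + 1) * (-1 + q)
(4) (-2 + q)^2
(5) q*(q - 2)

We need to factor -q - 2 + q^2.
The factored form is (q + 1)*(q - 2).
1) (q + 1)*(q - 2)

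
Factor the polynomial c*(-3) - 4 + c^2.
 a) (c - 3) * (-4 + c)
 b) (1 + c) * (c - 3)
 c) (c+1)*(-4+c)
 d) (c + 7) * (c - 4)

We need to factor c*(-3) - 4 + c^2.
The factored form is (c+1)*(-4+c).
c) (c+1)*(-4+c)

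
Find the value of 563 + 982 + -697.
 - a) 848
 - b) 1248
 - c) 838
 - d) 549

First: 563 + 982 = 1545
Then: 1545 + -697 = 848
a) 848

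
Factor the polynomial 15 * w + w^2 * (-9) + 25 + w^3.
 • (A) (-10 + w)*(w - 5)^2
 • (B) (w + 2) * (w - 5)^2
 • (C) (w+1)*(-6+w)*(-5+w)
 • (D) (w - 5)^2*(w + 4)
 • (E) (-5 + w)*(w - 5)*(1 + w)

We need to factor 15 * w + w^2 * (-9) + 25 + w^3.
The factored form is (-5 + w)*(w - 5)*(1 + w).
E) (-5 + w)*(w - 5)*(1 + w)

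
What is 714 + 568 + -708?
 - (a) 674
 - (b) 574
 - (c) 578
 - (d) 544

First: 714 + 568 = 1282
Then: 1282 + -708 = 574
b) 574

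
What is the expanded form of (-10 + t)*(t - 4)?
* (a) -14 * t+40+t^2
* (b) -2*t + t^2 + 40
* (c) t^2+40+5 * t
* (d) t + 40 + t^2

Expanding (-10 + t)*(t - 4):
= -14 * t+40+t^2
a) -14 * t+40+t^2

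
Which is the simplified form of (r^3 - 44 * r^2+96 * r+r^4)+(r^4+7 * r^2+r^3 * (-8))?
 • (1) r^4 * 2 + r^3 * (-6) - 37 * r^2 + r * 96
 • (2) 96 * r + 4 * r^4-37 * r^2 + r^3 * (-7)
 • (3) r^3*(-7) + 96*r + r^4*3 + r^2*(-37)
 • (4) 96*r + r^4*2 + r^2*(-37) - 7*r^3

Adding the polynomials and combining like terms:
(r^3 - 44*r^2 + 96*r + r^4) + (r^4 + 7*r^2 + r^3*(-8))
= 96*r + r^4*2 + r^2*(-37) - 7*r^3
4) 96*r + r^4*2 + r^2*(-37) - 7*r^3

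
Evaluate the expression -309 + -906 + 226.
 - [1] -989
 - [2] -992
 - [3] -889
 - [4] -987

First: -309 + -906 = -1215
Then: -1215 + 226 = -989
1) -989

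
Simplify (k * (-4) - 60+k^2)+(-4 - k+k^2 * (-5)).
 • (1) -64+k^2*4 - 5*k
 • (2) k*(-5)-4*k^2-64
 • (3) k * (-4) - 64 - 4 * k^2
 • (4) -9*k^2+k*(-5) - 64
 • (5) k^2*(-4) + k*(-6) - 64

Adding the polynomials and combining like terms:
(k*(-4) - 60 + k^2) + (-4 - k + k^2*(-5))
= k*(-5)-4*k^2-64
2) k*(-5)-4*k^2-64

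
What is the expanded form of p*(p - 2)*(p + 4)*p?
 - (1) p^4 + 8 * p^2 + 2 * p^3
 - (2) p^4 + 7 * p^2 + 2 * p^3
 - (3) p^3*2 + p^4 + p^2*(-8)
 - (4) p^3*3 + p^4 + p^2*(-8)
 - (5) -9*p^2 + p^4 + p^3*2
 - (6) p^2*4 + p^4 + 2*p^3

Expanding p*(p - 2)*(p + 4)*p:
= p^3*2 + p^4 + p^2*(-8)
3) p^3*2 + p^4 + p^2*(-8)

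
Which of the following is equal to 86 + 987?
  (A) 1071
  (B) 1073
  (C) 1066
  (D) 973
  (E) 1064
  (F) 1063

86 + 987 = 1073
B) 1073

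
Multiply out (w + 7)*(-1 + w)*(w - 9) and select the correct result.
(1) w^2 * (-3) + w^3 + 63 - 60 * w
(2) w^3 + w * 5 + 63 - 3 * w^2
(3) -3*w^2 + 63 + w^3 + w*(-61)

Expanding (w + 7)*(-1 + w)*(w - 9):
= -3*w^2 + 63 + w^3 + w*(-61)
3) -3*w^2 + 63 + w^3 + w*(-61)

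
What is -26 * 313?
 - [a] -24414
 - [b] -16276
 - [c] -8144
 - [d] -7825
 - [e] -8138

-26 * 313 = -8138
e) -8138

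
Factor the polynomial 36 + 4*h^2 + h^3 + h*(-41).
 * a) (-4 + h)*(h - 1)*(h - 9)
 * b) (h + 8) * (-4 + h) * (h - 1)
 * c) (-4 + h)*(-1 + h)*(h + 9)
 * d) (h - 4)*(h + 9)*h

We need to factor 36 + 4*h^2 + h^3 + h*(-41).
The factored form is (-4 + h)*(-1 + h)*(h + 9).
c) (-4 + h)*(-1 + h)*(h + 9)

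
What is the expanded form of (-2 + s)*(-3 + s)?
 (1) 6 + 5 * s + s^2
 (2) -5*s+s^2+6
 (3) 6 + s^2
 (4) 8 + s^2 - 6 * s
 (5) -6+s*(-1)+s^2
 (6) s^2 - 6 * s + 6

Expanding (-2 + s)*(-3 + s):
= -5*s+s^2+6
2) -5*s+s^2+6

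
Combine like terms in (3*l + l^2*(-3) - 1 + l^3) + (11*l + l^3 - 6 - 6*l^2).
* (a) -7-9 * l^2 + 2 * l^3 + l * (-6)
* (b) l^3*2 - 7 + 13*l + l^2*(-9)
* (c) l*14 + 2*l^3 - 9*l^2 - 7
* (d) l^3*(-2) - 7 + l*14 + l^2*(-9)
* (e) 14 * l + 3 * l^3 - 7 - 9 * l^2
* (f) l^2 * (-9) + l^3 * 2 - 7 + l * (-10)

Adding the polynomials and combining like terms:
(3*l + l^2*(-3) - 1 + l^3) + (11*l + l^3 - 6 - 6*l^2)
= l*14 + 2*l^3 - 9*l^2 - 7
c) l*14 + 2*l^3 - 9*l^2 - 7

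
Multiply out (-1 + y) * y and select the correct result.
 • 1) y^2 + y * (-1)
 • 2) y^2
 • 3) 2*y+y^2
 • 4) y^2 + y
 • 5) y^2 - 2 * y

Expanding (-1 + y) * y:
= y^2 + y * (-1)
1) y^2 + y * (-1)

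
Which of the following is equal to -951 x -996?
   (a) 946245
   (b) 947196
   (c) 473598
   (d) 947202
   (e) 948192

-951 * -996 = 947196
b) 947196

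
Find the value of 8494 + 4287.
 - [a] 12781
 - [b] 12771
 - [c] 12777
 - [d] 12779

8494 + 4287 = 12781
a) 12781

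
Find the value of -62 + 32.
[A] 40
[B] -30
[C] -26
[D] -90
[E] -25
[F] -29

-62 + 32 = -30
B) -30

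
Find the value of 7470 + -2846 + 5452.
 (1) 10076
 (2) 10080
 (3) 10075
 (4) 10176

First: 7470 + -2846 = 4624
Then: 4624 + 5452 = 10076
1) 10076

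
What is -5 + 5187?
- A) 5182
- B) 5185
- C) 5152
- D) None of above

-5 + 5187 = 5182
A) 5182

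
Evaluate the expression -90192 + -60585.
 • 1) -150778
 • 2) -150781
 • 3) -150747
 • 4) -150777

-90192 + -60585 = -150777
4) -150777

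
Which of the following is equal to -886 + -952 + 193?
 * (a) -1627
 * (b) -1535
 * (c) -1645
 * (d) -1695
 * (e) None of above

First: -886 + -952 = -1838
Then: -1838 + 193 = -1645
c) -1645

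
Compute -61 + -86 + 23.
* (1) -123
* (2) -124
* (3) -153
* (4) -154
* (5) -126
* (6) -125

First: -61 + -86 = -147
Then: -147 + 23 = -124
2) -124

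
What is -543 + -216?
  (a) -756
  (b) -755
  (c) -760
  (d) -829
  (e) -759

-543 + -216 = -759
e) -759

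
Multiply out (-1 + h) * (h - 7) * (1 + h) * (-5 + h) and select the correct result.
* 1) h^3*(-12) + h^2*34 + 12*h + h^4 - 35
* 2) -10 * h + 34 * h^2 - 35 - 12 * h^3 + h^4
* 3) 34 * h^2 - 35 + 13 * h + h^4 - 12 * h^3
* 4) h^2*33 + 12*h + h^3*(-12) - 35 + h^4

Expanding (-1 + h) * (h - 7) * (1 + h) * (-5 + h):
= h^3*(-12) + h^2*34 + 12*h + h^4 - 35
1) h^3*(-12) + h^2*34 + 12*h + h^4 - 35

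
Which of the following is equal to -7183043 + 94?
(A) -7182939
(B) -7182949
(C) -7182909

-7183043 + 94 = -7182949
B) -7182949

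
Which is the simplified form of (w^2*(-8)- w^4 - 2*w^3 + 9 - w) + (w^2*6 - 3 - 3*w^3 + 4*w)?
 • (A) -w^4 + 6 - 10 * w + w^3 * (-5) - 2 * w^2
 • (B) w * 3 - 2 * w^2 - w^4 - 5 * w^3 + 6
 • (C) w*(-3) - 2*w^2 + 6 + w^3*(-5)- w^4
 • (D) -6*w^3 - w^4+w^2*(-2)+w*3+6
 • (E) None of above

Adding the polynomials and combining like terms:
(w^2*(-8) - w^4 - 2*w^3 + 9 - w) + (w^2*6 - 3 - 3*w^3 + 4*w)
= w * 3 - 2 * w^2 - w^4 - 5 * w^3 + 6
B) w * 3 - 2 * w^2 - w^4 - 5 * w^3 + 6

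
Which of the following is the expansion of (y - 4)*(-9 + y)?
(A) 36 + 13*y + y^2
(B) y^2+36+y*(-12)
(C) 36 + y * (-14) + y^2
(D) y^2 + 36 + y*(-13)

Expanding (y - 4)*(-9 + y):
= y^2 + 36 + y*(-13)
D) y^2 + 36 + y*(-13)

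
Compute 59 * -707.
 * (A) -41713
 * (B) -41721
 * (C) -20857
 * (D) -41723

59 * -707 = -41713
A) -41713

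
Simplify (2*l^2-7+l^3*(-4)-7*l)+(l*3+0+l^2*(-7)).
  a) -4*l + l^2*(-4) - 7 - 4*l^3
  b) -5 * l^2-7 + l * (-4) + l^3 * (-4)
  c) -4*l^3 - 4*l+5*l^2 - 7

Adding the polynomials and combining like terms:
(2*l^2 - 7 + l^3*(-4) - 7*l) + (l*3 + 0 + l^2*(-7))
= -5 * l^2-7 + l * (-4) + l^3 * (-4)
b) -5 * l^2-7 + l * (-4) + l^3 * (-4)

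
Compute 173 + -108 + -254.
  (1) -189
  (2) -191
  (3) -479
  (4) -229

First: 173 + -108 = 65
Then: 65 + -254 = -189
1) -189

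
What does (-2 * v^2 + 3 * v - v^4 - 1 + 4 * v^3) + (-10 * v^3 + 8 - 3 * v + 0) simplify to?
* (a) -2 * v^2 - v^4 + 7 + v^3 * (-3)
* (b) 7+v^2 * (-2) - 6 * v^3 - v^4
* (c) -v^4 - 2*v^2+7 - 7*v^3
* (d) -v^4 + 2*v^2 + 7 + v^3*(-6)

Adding the polynomials and combining like terms:
(-2*v^2 + 3*v - v^4 - 1 + 4*v^3) + (-10*v^3 + 8 - 3*v + 0)
= 7+v^2 * (-2) - 6 * v^3 - v^4
b) 7+v^2 * (-2) - 6 * v^3 - v^4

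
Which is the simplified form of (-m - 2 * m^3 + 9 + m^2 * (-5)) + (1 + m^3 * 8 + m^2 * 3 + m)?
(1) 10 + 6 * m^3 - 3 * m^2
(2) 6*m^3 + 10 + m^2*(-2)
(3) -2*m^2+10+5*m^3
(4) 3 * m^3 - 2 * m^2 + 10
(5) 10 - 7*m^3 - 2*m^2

Adding the polynomials and combining like terms:
(-m - 2*m^3 + 9 + m^2*(-5)) + (1 + m^3*8 + m^2*3 + m)
= 6*m^3 + 10 + m^2*(-2)
2) 6*m^3 + 10 + m^2*(-2)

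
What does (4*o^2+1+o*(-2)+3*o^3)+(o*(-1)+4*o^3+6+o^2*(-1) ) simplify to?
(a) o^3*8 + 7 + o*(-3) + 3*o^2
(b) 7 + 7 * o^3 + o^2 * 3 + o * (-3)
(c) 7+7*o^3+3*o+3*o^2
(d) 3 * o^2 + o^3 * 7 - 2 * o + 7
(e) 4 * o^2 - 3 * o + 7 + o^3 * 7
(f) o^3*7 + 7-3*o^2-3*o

Adding the polynomials and combining like terms:
(4*o^2 + 1 + o*(-2) + 3*o^3) + (o*(-1) + 4*o^3 + 6 + o^2*(-1))
= 7 + 7 * o^3 + o^2 * 3 + o * (-3)
b) 7 + 7 * o^3 + o^2 * 3 + o * (-3)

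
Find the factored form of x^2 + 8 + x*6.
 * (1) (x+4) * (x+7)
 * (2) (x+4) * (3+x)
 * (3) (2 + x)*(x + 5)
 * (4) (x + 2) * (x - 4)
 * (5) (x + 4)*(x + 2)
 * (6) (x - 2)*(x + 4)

We need to factor x^2 + 8 + x*6.
The factored form is (x + 4)*(x + 2).
5) (x + 4)*(x + 2)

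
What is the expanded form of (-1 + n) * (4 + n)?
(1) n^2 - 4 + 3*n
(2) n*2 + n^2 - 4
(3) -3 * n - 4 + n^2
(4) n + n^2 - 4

Expanding (-1 + n) * (4 + n):
= n^2 - 4 + 3*n
1) n^2 - 4 + 3*n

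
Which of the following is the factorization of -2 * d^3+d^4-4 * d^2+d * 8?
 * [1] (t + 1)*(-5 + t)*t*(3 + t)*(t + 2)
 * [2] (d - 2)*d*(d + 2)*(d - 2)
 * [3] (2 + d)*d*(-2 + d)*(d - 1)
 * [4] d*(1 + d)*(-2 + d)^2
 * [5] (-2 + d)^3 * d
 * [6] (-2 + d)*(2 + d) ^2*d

We need to factor -2 * d^3+d^4-4 * d^2+d * 8.
The factored form is (d - 2)*d*(d + 2)*(d - 2).
2) (d - 2)*d*(d + 2)*(d - 2)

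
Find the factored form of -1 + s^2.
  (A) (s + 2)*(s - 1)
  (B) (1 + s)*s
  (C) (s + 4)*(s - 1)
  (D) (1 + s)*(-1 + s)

We need to factor -1 + s^2.
The factored form is (1 + s)*(-1 + s).
D) (1 + s)*(-1 + s)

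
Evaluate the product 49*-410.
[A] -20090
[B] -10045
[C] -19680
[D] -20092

49 * -410 = -20090
A) -20090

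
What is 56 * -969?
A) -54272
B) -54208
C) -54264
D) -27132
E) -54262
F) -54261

56 * -969 = -54264
C) -54264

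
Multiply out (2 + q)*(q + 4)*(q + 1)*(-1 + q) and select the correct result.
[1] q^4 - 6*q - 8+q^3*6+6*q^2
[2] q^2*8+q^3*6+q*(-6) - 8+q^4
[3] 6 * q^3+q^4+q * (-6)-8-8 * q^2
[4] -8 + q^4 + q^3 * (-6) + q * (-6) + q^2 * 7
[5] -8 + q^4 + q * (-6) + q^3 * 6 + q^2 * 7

Expanding (2 + q)*(q + 4)*(q + 1)*(-1 + q):
= -8 + q^4 + q * (-6) + q^3 * 6 + q^2 * 7
5) -8 + q^4 + q * (-6) + q^3 * 6 + q^2 * 7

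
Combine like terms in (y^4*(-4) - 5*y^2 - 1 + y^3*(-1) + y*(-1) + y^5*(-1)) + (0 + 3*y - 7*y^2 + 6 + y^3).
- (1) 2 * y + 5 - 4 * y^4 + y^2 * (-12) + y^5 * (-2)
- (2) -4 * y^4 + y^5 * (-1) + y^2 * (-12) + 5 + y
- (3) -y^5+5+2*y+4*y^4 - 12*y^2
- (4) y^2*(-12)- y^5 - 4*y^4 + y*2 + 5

Adding the polynomials and combining like terms:
(y^4*(-4) - 5*y^2 - 1 + y^3*(-1) + y*(-1) + y^5*(-1)) + (0 + 3*y - 7*y^2 + 6 + y^3)
= y^2*(-12)- y^5 - 4*y^4 + y*2 + 5
4) y^2*(-12)- y^5 - 4*y^4 + y*2 + 5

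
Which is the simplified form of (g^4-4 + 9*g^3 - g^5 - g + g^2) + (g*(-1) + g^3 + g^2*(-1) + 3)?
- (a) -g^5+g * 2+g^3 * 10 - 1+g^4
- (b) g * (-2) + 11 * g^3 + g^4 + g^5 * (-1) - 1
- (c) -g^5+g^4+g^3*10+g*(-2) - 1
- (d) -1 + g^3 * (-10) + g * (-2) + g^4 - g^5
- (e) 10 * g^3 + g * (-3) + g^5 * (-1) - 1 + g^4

Adding the polynomials and combining like terms:
(g^4 - 4 + 9*g^3 - g^5 - g + g^2) + (g*(-1) + g^3 + g^2*(-1) + 3)
= -g^5+g^4+g^3*10+g*(-2) - 1
c) -g^5+g^4+g^3*10+g*(-2) - 1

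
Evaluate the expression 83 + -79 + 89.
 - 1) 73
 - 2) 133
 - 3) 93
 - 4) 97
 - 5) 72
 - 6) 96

First: 83 + -79 = 4
Then: 4 + 89 = 93
3) 93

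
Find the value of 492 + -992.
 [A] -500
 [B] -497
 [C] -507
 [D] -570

492 + -992 = -500
A) -500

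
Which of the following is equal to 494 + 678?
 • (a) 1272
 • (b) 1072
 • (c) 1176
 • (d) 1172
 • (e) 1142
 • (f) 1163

494 + 678 = 1172
d) 1172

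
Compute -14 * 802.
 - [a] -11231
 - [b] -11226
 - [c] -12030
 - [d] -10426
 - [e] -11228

-14 * 802 = -11228
e) -11228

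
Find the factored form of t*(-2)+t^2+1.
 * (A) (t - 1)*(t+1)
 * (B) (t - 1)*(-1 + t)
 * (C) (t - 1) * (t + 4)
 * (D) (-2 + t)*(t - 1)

We need to factor t*(-2)+t^2+1.
The factored form is (t - 1)*(-1 + t).
B) (t - 1)*(-1 + t)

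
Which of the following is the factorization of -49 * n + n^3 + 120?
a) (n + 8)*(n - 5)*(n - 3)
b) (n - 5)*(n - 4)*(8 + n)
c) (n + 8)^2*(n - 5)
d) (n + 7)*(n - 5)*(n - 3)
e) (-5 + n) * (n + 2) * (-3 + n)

We need to factor -49 * n + n^3 + 120.
The factored form is (n + 8)*(n - 5)*(n - 3).
a) (n + 8)*(n - 5)*(n - 3)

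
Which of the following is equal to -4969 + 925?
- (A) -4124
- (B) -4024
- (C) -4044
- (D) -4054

-4969 + 925 = -4044
C) -4044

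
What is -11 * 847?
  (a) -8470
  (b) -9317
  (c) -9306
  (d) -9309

-11 * 847 = -9317
b) -9317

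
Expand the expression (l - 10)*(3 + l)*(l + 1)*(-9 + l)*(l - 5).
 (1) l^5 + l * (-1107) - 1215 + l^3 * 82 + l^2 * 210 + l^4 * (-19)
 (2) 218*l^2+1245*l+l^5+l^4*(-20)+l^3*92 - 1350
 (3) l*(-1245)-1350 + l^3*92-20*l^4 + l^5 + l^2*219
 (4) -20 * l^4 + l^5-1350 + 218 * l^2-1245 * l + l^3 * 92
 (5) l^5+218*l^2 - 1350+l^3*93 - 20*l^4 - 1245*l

Expanding (l - 10)*(3 + l)*(l + 1)*(-9 + l)*(l - 5):
= -20 * l^4 + l^5-1350 + 218 * l^2-1245 * l + l^3 * 92
4) -20 * l^4 + l^5-1350 + 218 * l^2-1245 * l + l^3 * 92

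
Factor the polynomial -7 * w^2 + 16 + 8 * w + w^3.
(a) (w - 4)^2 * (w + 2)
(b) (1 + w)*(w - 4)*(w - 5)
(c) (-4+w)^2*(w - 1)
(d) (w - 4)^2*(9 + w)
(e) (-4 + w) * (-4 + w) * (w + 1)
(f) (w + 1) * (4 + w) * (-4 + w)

We need to factor -7 * w^2 + 16 + 8 * w + w^3.
The factored form is (-4 + w) * (-4 + w) * (w + 1).
e) (-4 + w) * (-4 + w) * (w + 1)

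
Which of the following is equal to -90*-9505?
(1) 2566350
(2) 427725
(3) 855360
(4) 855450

-90 * -9505 = 855450
4) 855450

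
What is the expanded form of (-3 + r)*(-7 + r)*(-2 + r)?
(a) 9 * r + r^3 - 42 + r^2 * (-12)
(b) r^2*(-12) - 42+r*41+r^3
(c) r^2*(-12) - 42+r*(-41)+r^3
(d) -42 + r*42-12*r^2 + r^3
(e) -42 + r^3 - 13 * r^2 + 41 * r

Expanding (-3 + r)*(-7 + r)*(-2 + r):
= r^2*(-12) - 42+r*41+r^3
b) r^2*(-12) - 42+r*41+r^3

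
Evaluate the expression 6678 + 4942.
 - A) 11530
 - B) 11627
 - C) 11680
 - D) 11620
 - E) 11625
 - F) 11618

6678 + 4942 = 11620
D) 11620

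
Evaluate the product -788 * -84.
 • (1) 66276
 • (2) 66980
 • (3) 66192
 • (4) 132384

-788 * -84 = 66192
3) 66192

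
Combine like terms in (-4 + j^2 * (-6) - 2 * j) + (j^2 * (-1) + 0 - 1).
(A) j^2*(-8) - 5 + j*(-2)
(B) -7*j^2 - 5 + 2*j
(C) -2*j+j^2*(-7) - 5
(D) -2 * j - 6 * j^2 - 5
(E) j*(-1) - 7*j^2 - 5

Adding the polynomials and combining like terms:
(-4 + j^2*(-6) - 2*j) + (j^2*(-1) + 0 - 1)
= -2*j+j^2*(-7) - 5
C) -2*j+j^2*(-7) - 5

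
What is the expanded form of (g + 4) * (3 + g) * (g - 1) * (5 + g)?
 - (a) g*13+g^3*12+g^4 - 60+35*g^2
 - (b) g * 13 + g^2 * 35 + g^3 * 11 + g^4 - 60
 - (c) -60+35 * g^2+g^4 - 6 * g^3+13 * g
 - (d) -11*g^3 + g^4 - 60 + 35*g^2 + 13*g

Expanding (g + 4) * (3 + g) * (g - 1) * (5 + g):
= g * 13 + g^2 * 35 + g^3 * 11 + g^4 - 60
b) g * 13 + g^2 * 35 + g^3 * 11 + g^4 - 60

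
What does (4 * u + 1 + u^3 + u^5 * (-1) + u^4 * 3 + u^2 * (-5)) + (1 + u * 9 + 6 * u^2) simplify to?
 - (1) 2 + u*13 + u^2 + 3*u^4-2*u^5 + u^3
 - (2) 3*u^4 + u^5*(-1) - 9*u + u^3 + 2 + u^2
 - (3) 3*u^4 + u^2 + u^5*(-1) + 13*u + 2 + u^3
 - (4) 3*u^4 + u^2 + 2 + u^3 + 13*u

Adding the polynomials and combining like terms:
(4*u + 1 + u^3 + u^5*(-1) + u^4*3 + u^2*(-5)) + (1 + u*9 + 6*u^2)
= 3*u^4 + u^2 + u^5*(-1) + 13*u + 2 + u^3
3) 3*u^4 + u^2 + u^5*(-1) + 13*u + 2 + u^3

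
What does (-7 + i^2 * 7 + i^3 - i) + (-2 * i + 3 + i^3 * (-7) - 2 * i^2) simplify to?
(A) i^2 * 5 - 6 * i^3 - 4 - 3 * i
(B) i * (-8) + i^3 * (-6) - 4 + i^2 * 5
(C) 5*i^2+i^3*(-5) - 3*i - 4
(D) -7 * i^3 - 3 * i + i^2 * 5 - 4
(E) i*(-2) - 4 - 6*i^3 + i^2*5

Adding the polynomials and combining like terms:
(-7 + i^2*7 + i^3 - i) + (-2*i + 3 + i^3*(-7) - 2*i^2)
= i^2 * 5 - 6 * i^3 - 4 - 3 * i
A) i^2 * 5 - 6 * i^3 - 4 - 3 * i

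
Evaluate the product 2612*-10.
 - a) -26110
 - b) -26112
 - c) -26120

2612 * -10 = -26120
c) -26120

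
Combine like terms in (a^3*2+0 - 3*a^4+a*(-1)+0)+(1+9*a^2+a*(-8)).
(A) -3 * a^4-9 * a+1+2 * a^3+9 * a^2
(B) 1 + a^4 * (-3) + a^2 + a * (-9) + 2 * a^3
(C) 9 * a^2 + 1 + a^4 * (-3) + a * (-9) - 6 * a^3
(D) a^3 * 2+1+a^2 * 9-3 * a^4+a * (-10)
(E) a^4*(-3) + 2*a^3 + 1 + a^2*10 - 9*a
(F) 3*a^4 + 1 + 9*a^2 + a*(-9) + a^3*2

Adding the polynomials and combining like terms:
(a^3*2 + 0 - 3*a^4 + a*(-1) + 0) + (1 + 9*a^2 + a*(-8))
= -3 * a^4-9 * a+1+2 * a^3+9 * a^2
A) -3 * a^4-9 * a+1+2 * a^3+9 * a^2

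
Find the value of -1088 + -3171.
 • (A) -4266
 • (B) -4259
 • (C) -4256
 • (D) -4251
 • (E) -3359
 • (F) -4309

-1088 + -3171 = -4259
B) -4259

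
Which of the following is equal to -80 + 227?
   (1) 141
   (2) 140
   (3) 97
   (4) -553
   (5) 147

-80 + 227 = 147
5) 147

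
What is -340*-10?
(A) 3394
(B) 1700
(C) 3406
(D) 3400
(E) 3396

-340 * -10 = 3400
D) 3400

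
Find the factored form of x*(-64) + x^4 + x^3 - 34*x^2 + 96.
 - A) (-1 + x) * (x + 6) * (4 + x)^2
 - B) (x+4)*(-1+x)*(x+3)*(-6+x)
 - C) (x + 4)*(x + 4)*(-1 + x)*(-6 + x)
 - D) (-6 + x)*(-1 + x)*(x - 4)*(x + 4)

We need to factor x*(-64) + x^4 + x^3 - 34*x^2 + 96.
The factored form is (x + 4)*(x + 4)*(-1 + x)*(-6 + x).
C) (x + 4)*(x + 4)*(-1 + x)*(-6 + x)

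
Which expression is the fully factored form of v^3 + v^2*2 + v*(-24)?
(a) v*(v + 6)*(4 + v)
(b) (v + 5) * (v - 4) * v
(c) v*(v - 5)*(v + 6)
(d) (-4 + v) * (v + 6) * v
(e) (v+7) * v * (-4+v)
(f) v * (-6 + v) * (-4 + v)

We need to factor v^3 + v^2*2 + v*(-24).
The factored form is (-4 + v) * (v + 6) * v.
d) (-4 + v) * (v + 6) * v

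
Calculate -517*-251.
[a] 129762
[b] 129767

-517 * -251 = 129767
b) 129767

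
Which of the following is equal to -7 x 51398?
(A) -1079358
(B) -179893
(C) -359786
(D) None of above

-7 * 51398 = -359786
C) -359786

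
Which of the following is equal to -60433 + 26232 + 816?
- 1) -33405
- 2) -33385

First: -60433 + 26232 = -34201
Then: -34201 + 816 = -33385
2) -33385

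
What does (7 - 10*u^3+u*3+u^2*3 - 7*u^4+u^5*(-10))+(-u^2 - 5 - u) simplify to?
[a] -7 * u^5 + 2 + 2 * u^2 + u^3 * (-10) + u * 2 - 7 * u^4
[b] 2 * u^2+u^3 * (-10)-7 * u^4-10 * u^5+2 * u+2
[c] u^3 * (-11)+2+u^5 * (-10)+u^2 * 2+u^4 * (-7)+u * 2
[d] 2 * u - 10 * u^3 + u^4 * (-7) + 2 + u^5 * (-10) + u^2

Adding the polynomials and combining like terms:
(7 - 10*u^3 + u*3 + u^2*3 - 7*u^4 + u^5*(-10)) + (-u^2 - 5 - u)
= 2 * u^2+u^3 * (-10)-7 * u^4-10 * u^5+2 * u+2
b) 2 * u^2+u^3 * (-10)-7 * u^4-10 * u^5+2 * u+2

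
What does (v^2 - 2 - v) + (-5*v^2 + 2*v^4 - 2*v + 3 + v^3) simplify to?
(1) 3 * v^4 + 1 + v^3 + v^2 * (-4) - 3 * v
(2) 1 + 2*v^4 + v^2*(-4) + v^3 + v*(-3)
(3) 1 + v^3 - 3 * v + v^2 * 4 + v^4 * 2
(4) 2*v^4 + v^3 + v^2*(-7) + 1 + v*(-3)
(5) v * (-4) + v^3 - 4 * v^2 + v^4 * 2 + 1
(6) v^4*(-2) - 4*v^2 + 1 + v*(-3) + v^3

Adding the polynomials and combining like terms:
(v^2 - 2 - v) + (-5*v^2 + 2*v^4 - 2*v + 3 + v^3)
= 1 + 2*v^4 + v^2*(-4) + v^3 + v*(-3)
2) 1 + 2*v^4 + v^2*(-4) + v^3 + v*(-3)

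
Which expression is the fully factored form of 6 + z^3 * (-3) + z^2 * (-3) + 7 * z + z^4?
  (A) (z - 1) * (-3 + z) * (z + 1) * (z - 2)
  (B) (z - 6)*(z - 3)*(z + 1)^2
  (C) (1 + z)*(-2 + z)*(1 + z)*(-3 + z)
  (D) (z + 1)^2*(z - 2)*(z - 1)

We need to factor 6 + z^3 * (-3) + z^2 * (-3) + 7 * z + z^4.
The factored form is (1 + z)*(-2 + z)*(1 + z)*(-3 + z).
C) (1 + z)*(-2 + z)*(1 + z)*(-3 + z)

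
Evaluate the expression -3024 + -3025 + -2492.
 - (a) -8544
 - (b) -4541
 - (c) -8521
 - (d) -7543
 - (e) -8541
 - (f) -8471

First: -3024 + -3025 = -6049
Then: -6049 + -2492 = -8541
e) -8541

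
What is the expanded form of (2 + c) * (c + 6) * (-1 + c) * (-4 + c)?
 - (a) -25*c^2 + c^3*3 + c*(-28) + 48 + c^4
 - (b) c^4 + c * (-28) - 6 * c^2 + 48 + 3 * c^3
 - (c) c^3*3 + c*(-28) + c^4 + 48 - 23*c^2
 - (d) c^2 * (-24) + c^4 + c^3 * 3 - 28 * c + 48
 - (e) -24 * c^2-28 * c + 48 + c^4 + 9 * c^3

Expanding (2 + c) * (c + 6) * (-1 + c) * (-4 + c):
= c^2 * (-24) + c^4 + c^3 * 3 - 28 * c + 48
d) c^2 * (-24) + c^4 + c^3 * 3 - 28 * c + 48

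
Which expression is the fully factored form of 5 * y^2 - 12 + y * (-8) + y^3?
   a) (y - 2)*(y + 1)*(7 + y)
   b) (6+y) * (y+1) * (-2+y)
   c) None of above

We need to factor 5 * y^2 - 12 + y * (-8) + y^3.
The factored form is (6+y) * (y+1) * (-2+y).
b) (6+y) * (y+1) * (-2+y)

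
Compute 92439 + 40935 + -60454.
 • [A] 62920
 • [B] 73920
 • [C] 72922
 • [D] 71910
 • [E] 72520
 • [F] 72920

First: 92439 + 40935 = 133374
Then: 133374 + -60454 = 72920
F) 72920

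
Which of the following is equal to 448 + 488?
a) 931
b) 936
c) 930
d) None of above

448 + 488 = 936
b) 936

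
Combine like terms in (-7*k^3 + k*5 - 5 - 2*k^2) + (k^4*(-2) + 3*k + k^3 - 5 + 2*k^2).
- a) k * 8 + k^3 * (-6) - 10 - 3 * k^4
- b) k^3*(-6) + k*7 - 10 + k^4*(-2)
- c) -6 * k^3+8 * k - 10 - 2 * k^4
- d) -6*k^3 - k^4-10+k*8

Adding the polynomials and combining like terms:
(-7*k^3 + k*5 - 5 - 2*k^2) + (k^4*(-2) + 3*k + k^3 - 5 + 2*k^2)
= -6 * k^3+8 * k - 10 - 2 * k^4
c) -6 * k^3+8 * k - 10 - 2 * k^4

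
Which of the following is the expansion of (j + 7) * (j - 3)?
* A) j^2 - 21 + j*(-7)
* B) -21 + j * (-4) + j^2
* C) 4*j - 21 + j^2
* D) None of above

Expanding (j + 7) * (j - 3):
= 4*j - 21 + j^2
C) 4*j - 21 + j^2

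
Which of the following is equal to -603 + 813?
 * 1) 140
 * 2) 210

-603 + 813 = 210
2) 210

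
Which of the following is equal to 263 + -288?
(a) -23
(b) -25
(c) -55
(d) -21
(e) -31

263 + -288 = -25
b) -25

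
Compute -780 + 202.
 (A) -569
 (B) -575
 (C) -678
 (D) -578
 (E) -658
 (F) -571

-780 + 202 = -578
D) -578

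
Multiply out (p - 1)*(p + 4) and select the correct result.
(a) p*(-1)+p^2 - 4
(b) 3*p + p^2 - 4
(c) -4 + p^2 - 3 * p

Expanding (p - 1)*(p + 4):
= 3*p + p^2 - 4
b) 3*p + p^2 - 4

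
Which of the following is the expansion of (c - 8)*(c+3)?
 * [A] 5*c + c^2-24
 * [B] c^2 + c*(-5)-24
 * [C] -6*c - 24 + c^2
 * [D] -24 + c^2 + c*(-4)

Expanding (c - 8)*(c+3):
= c^2 + c*(-5)-24
B) c^2 + c*(-5)-24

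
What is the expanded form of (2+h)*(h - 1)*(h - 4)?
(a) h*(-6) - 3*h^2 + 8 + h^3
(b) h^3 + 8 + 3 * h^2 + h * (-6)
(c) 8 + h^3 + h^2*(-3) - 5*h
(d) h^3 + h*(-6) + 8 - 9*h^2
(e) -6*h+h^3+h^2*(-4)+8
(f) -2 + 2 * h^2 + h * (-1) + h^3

Expanding (2+h)*(h - 1)*(h - 4):
= h*(-6) - 3*h^2 + 8 + h^3
a) h*(-6) - 3*h^2 + 8 + h^3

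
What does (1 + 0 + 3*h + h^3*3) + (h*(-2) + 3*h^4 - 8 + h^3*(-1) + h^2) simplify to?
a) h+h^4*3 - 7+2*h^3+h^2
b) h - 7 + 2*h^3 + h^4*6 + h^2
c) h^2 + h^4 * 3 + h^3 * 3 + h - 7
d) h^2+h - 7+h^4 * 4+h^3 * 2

Adding the polynomials and combining like terms:
(1 + 0 + 3*h + h^3*3) + (h*(-2) + 3*h^4 - 8 + h^3*(-1) + h^2)
= h+h^4*3 - 7+2*h^3+h^2
a) h+h^4*3 - 7+2*h^3+h^2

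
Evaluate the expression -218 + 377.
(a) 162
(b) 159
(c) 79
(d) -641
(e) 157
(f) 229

-218 + 377 = 159
b) 159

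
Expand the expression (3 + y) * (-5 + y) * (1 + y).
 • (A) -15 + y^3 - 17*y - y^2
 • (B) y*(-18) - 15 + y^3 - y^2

Expanding (3 + y) * (-5 + y) * (1 + y):
= -15 + y^3 - 17*y - y^2
A) -15 + y^3 - 17*y - y^2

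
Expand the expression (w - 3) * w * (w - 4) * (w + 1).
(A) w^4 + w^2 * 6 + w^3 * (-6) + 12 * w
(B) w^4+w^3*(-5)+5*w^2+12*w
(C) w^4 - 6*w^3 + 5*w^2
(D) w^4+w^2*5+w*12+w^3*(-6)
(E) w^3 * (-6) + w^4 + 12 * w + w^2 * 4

Expanding (w - 3) * w * (w - 4) * (w + 1):
= w^4+w^2*5+w*12+w^3*(-6)
D) w^4+w^2*5+w*12+w^3*(-6)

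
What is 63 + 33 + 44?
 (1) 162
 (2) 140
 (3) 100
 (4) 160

First: 63 + 33 = 96
Then: 96 + 44 = 140
2) 140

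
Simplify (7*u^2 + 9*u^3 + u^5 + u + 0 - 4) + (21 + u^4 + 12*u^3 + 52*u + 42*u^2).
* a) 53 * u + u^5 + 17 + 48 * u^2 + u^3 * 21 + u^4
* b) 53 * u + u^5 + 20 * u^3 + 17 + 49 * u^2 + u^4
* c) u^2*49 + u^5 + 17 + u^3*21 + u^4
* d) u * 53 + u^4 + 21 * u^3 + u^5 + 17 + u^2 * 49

Adding the polynomials and combining like terms:
(7*u^2 + 9*u^3 + u^5 + u + 0 - 4) + (21 + u^4 + 12*u^3 + 52*u + 42*u^2)
= u * 53 + u^4 + 21 * u^3 + u^5 + 17 + u^2 * 49
d) u * 53 + u^4 + 21 * u^3 + u^5 + 17 + u^2 * 49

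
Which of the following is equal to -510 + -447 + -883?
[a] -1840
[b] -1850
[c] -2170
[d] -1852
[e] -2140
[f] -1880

First: -510 + -447 = -957
Then: -957 + -883 = -1840
a) -1840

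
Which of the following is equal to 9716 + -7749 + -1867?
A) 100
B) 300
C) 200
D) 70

First: 9716 + -7749 = 1967
Then: 1967 + -1867 = 100
A) 100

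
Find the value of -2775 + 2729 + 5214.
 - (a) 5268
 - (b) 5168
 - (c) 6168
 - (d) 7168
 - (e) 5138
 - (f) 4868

First: -2775 + 2729 = -46
Then: -46 + 5214 = 5168
b) 5168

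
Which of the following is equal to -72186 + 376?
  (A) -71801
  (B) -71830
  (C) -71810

-72186 + 376 = -71810
C) -71810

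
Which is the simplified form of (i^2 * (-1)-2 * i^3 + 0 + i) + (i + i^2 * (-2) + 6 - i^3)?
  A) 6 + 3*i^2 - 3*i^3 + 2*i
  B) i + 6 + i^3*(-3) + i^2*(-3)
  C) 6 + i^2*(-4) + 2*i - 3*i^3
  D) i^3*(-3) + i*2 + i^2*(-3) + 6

Adding the polynomials and combining like terms:
(i^2*(-1) - 2*i^3 + 0 + i) + (i + i^2*(-2) + 6 - i^3)
= i^3*(-3) + i*2 + i^2*(-3) + 6
D) i^3*(-3) + i*2 + i^2*(-3) + 6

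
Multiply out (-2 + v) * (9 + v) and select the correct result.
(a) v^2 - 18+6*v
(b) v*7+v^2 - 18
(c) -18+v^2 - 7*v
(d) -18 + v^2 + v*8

Expanding (-2 + v) * (9 + v):
= v*7+v^2 - 18
b) v*7+v^2 - 18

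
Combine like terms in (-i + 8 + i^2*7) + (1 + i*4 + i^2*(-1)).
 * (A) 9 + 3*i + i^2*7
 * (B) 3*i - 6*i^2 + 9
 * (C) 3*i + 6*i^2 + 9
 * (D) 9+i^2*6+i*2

Adding the polynomials and combining like terms:
(-i + 8 + i^2*7) + (1 + i*4 + i^2*(-1))
= 3*i + 6*i^2 + 9
C) 3*i + 6*i^2 + 9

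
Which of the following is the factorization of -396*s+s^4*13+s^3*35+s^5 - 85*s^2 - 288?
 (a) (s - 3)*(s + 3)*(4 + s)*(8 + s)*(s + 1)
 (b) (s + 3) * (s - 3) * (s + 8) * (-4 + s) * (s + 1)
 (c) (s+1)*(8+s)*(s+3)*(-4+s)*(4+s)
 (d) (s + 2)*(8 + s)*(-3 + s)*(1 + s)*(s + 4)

We need to factor -396*s+s^4*13+s^3*35+s^5 - 85*s^2 - 288.
The factored form is (s - 3)*(s + 3)*(4 + s)*(8 + s)*(s + 1).
a) (s - 3)*(s + 3)*(4 + s)*(8 + s)*(s + 1)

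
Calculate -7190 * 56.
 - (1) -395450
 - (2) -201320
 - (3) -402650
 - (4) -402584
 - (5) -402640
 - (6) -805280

-7190 * 56 = -402640
5) -402640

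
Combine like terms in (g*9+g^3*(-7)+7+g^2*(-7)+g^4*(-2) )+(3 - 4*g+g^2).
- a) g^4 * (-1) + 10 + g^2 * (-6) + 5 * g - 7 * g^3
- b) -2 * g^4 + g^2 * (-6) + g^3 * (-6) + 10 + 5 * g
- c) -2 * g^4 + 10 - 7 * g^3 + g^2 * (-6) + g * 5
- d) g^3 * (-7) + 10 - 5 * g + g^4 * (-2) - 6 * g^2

Adding the polynomials and combining like terms:
(g*9 + g^3*(-7) + 7 + g^2*(-7) + g^4*(-2)) + (3 - 4*g + g^2)
= -2 * g^4 + 10 - 7 * g^3 + g^2 * (-6) + g * 5
c) -2 * g^4 + 10 - 7 * g^3 + g^2 * (-6) + g * 5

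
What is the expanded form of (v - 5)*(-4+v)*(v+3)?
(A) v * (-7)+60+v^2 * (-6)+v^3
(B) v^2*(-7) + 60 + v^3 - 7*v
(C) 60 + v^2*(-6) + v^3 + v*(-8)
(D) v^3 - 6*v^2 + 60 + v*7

Expanding (v - 5)*(-4+v)*(v+3):
= v * (-7)+60+v^2 * (-6)+v^3
A) v * (-7)+60+v^2 * (-6)+v^3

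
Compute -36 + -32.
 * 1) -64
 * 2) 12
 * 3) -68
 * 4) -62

-36 + -32 = -68
3) -68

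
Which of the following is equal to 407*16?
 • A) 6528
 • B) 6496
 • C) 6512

407 * 16 = 6512
C) 6512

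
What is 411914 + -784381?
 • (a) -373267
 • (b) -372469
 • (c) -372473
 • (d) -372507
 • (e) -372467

411914 + -784381 = -372467
e) -372467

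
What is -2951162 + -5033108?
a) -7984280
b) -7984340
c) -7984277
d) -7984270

-2951162 + -5033108 = -7984270
d) -7984270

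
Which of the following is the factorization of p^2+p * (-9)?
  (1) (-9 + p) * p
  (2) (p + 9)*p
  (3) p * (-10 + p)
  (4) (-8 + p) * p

We need to factor p^2+p * (-9).
The factored form is (-9 + p) * p.
1) (-9 + p) * p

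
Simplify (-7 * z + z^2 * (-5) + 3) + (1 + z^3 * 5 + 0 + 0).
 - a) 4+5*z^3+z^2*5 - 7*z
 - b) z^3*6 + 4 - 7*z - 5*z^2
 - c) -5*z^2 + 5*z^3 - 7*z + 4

Adding the polynomials and combining like terms:
(-7*z + z^2*(-5) + 3) + (1 + z^3*5 + 0 + 0)
= -5*z^2 + 5*z^3 - 7*z + 4
c) -5*z^2 + 5*z^3 - 7*z + 4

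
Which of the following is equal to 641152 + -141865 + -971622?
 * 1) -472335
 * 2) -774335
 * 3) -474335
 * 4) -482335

First: 641152 + -141865 = 499287
Then: 499287 + -971622 = -472335
1) -472335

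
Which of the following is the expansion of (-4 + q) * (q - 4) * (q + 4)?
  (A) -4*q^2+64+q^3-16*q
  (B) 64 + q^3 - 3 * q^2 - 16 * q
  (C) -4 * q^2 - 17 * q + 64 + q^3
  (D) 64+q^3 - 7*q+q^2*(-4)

Expanding (-4 + q) * (q - 4) * (q + 4):
= -4*q^2+64+q^3-16*q
A) -4*q^2+64+q^3-16*q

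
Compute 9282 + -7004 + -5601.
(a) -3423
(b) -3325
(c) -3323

First: 9282 + -7004 = 2278
Then: 2278 + -5601 = -3323
c) -3323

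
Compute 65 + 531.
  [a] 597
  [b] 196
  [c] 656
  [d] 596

65 + 531 = 596
d) 596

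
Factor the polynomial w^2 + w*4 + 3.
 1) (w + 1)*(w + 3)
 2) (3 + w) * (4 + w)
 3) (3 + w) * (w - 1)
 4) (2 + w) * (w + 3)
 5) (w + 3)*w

We need to factor w^2 + w*4 + 3.
The factored form is (w + 1)*(w + 3).
1) (w + 1)*(w + 3)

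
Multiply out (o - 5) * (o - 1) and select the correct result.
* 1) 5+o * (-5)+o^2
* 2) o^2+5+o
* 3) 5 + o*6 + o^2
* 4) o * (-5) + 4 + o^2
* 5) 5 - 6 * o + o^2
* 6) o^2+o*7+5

Expanding (o - 5) * (o - 1):
= 5 - 6 * o + o^2
5) 5 - 6 * o + o^2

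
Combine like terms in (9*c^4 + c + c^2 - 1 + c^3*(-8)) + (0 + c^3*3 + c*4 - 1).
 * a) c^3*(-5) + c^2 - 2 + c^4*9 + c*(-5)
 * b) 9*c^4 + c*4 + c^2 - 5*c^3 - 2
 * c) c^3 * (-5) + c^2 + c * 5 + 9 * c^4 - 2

Adding the polynomials and combining like terms:
(9*c^4 + c + c^2 - 1 + c^3*(-8)) + (0 + c^3*3 + c*4 - 1)
= c^3 * (-5) + c^2 + c * 5 + 9 * c^4 - 2
c) c^3 * (-5) + c^2 + c * 5 + 9 * c^4 - 2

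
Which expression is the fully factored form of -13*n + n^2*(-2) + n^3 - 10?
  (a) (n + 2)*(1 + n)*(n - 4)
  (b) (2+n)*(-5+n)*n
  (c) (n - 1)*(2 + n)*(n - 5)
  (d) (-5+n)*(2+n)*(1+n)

We need to factor -13*n + n^2*(-2) + n^3 - 10.
The factored form is (-5+n)*(2+n)*(1+n).
d) (-5+n)*(2+n)*(1+n)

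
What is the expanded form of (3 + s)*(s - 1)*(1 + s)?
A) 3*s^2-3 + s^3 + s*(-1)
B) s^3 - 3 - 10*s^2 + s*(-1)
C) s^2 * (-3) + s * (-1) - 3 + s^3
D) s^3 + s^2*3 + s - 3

Expanding (3 + s)*(s - 1)*(1 + s):
= 3*s^2-3 + s^3 + s*(-1)
A) 3*s^2-3 + s^3 + s*(-1)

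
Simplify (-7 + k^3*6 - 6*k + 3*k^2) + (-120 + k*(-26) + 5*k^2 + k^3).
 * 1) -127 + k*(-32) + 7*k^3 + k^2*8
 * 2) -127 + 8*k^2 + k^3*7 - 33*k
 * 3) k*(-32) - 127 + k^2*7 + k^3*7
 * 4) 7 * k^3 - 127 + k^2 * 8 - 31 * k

Adding the polynomials and combining like terms:
(-7 + k^3*6 - 6*k + 3*k^2) + (-120 + k*(-26) + 5*k^2 + k^3)
= -127 + k*(-32) + 7*k^3 + k^2*8
1) -127 + k*(-32) + 7*k^3 + k^2*8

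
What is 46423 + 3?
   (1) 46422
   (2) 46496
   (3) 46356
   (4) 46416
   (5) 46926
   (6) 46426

46423 + 3 = 46426
6) 46426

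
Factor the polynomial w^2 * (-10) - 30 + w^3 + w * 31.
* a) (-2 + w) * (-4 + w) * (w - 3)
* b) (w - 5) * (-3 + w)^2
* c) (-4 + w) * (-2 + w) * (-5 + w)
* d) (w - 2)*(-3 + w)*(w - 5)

We need to factor w^2 * (-10) - 30 + w^3 + w * 31.
The factored form is (w - 2)*(-3 + w)*(w - 5).
d) (w - 2)*(-3 + w)*(w - 5)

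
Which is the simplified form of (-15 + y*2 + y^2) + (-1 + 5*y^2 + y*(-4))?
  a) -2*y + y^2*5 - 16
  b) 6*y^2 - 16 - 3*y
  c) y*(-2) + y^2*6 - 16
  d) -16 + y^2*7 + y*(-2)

Adding the polynomials and combining like terms:
(-15 + y*2 + y^2) + (-1 + 5*y^2 + y*(-4))
= y*(-2) + y^2*6 - 16
c) y*(-2) + y^2*6 - 16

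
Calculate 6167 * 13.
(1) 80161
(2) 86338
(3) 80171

6167 * 13 = 80171
3) 80171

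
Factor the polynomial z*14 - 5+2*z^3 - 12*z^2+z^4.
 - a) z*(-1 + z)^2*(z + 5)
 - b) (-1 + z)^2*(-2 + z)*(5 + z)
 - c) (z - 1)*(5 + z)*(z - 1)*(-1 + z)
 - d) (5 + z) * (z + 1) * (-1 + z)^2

We need to factor z*14 - 5+2*z^3 - 12*z^2+z^4.
The factored form is (z - 1)*(5 + z)*(z - 1)*(-1 + z).
c) (z - 1)*(5 + z)*(z - 1)*(-1 + z)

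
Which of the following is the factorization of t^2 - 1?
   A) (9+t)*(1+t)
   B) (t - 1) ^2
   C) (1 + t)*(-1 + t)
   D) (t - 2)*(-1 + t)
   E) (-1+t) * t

We need to factor t^2 - 1.
The factored form is (1 + t)*(-1 + t).
C) (1 + t)*(-1 + t)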